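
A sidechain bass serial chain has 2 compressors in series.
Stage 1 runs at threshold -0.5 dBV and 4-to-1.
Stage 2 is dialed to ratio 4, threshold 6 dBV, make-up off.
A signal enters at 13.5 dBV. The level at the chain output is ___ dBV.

Stage 1: overshoot 14 dB → 14/4 = 3.5 dB → 3 dBV.
Stage 2: below threshold (3 ≤ 6); passes unchanged; output 3 dBV.

3 dBV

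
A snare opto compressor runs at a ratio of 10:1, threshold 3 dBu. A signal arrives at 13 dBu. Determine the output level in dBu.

4 dBu

13 dBu sits 10 dB over threshold.
10:1 compression reduces that to 10/10 = 1 dB over.
Output = 3 + 1 = 4 dBu.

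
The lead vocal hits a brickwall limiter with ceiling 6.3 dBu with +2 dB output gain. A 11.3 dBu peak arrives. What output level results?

The limiter clamps the peak to its 6.3 dBu ceiling.
Output gain then adds 2 dB: 6.3 + 2 = 8.3 dBu.

8.3 dBu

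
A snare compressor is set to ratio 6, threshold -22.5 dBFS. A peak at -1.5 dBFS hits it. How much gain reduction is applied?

17.5 dB

Overshoot = -1.5 − (-22.5) = 21 dB.
After 6:1 compression the overshoot becomes 21/6 = 3.5 dB.
So the signal is attenuated by 21 − 3.5 = 17.5 dB.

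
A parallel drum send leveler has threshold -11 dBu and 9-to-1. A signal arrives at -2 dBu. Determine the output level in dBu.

-2 dBu sits 9 dB over threshold.
At 9:1 the overshoot is divided by 9, leaving 1 dB above threshold.
That puts the output at -10 dBu.

-10 dBu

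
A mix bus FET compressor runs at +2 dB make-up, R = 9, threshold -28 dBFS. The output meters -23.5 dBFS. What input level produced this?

-5.5 dBFS

Stripping the +2 dB make-up gives -25.5 dBFS at the gain stage.
The compressed level sits -25.5 − (-28) = 2.5 dB over threshold.
Before 9:1 compression the overshoot was 2.5 × 9 = 22.5 dB, so input = -28 + 22.5 = -5.5 dBFS.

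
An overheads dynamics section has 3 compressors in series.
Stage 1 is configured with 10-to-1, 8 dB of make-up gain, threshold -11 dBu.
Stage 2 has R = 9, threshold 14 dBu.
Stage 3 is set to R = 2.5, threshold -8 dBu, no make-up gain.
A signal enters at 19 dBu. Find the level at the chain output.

-4.8 dBu

Stage 1: 19 dBu is 30 dB over -11 dBu; at 10:1 that becomes 3 dB over, giving -8 dBu; +8 dB make-up → 0 dBu.
Stage 2: 0 dBu ≤ 14 dBu, so stage 2 doesn't engage; output 0 dBu.
Stage 3: 0 dBu is 8 dB over -8 dBu; at 2.5:1 that becomes 3.2 dB over, giving -4.8 dBu.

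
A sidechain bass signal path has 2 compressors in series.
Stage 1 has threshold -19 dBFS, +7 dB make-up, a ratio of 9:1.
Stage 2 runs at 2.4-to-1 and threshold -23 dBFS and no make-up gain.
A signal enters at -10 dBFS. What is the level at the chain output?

-18 dBFS

Stage 1: overshoot 9 dB → 9/9 = 1 dB → -18 dBFS; +7 dB make-up → -11 dBFS.
Stage 2: -11 dBFS is 12 dB over -23 dBFS; at 2.4:1 that becomes 5 dB over, giving -18 dBFS.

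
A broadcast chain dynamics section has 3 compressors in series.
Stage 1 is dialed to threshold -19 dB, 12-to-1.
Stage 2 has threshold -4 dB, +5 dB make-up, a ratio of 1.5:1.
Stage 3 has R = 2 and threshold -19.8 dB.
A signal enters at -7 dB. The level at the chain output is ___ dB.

Stage 1: overshoot 12 dB → 12/12 = 1 dB → -18 dB.
Stage 2: -18 dB ≤ -4 dB, so stage 2 doesn't engage; make-up brings it to -13 dB.
Stage 3: 6.8 dB above -19.8 dB, reduced 2:1 to 3.4 dB above → -16.4 dB.

-16.4 dB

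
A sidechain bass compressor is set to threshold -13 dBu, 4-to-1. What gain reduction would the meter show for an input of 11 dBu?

Overshoot = 11 − (-13) = 24 dB.
After 4:1 compression the overshoot becomes 24/4 = 6 dB.
Gain reduction = 24 − 6 = 18 dB.

18 dB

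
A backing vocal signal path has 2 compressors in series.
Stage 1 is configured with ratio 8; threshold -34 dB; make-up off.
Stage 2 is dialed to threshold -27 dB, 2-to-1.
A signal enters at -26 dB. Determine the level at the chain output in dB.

-33 dB

Stage 1: 8 dB above -34 dB, reduced 8:1 to 1 dB above → -33 dB.
Stage 2: -33 dB ≤ -27 dB, so stage 2 doesn't engage; output -33 dB.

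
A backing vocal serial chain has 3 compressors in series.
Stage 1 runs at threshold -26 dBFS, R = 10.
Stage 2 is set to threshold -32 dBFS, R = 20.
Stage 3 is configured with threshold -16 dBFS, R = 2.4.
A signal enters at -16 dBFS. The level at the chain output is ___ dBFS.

Stage 1: overshoot 10 dB → 10/10 = 1 dB → -25 dBFS.
Stage 2: -25 dBFS is 7 dB over -32 dBFS; at 20:1 that becomes 0.35 dB over, giving -31.65 dBFS.
Stage 3: -31.65 dBFS is at or below the -16 dBFS threshold — no compression; output -31.65 dBFS.

-31.65 dBFS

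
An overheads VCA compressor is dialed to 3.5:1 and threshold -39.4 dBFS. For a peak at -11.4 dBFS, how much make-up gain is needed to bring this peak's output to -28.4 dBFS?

Overshoot 28 dB → 28/3.5 = 8 dB after compression, so the compressed level is -39.4 + 8 = -31.4 dBFS.
Make-up = target − compressed = -28.4 − (-31.4) = 3 dB.

3 dB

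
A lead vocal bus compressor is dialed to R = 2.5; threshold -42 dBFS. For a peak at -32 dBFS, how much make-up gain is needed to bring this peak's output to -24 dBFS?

The peak compresses to -42 + 10/2.5 = -38 dBFS.
To reach -24 dBFS requires -24 − (-38) = 14 dB of make-up.

14 dB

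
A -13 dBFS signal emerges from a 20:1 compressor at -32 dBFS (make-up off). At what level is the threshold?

-33 dBFS

Input is 20 dB above T (since output overshoot × R = input overshoot: (-32 − T)·20 = -13 − T gives T = -33 dBFS).
Check: -33 + (-13 − (-33))/20 = -33 + 1 = -32 dBFS. ✓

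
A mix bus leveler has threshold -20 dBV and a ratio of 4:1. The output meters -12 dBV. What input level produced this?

Post-compression overshoot = -12 − (-20) = 8 dB.
Input overshoot = R × output overshoot = 32 dB → input = -20 + 32 = 12 dBV.

12 dBV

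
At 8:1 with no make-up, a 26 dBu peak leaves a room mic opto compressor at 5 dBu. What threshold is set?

2 dBu

Gain reduction = 26 − 5 = 21 dB; output overshoot = GR / (R − 1) = 21 / 7 = 3 dB.
Threshold = output − output overshoot = 5 − 3 = 2 dBu.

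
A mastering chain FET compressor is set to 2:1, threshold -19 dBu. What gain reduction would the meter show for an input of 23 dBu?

The signal is 42 dB above threshold.
After 2:1 compression the overshoot becomes 42/2 = 21 dB.
So the signal is attenuated by 42 − 21 = 21 dB.

21 dB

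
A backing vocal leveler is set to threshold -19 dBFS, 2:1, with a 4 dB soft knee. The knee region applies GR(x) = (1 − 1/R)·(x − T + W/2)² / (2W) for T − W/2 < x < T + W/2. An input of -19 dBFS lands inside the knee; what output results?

x − T + W/2 = -19 − (-19) + 2 = 2.
GR = (1 − 1/2) × 2² / 8 = 0.5 × 4 / 8 = 0.25 dB.
Output = -19 − 0.25 = -19.25 dBFS.

-19.25 dBFS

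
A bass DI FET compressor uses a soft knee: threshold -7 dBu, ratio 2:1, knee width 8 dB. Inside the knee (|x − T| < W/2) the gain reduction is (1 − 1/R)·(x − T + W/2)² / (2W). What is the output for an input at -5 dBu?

x − T + W/2 = -5 − (-7) + 4 = 6.
GR = (1 − 1/2) × 6² / 16 = 0.5 × 36 / 16 = 1.125 dB.
Output = -5 − 1.125 = -6.125 dBu.

-6.125 dBu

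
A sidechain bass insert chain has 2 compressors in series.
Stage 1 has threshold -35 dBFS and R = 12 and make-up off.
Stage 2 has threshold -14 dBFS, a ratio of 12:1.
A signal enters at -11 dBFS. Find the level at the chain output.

-33 dBFS

Stage 1: 24 dB above -35 dBFS, reduced 12:1 to 2 dB above → -33 dBFS.
Stage 2: -33 dBFS is at or below the -14 dBFS threshold — no compression; output -33 dBFS.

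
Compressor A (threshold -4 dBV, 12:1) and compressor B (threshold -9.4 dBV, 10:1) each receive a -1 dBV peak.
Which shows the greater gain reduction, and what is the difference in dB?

A: overshoot 3 dB → output overshoot 0.25 dB → GR 2.75 dB.
B: overshoot 8.4 dB → output overshoot 0.84 dB → GR 7.56 dB.
Difference: 4.81 dB in favour of B.

B, by 4.81 dB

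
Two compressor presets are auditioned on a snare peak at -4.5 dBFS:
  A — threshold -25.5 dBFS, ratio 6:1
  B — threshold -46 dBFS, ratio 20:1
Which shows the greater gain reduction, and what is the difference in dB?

B, by 21.925 dB

A: GR = 21 − 21/6 = 17.5 dB.
B: GR = 41.5 − 41.5/20 = 39.425 dB.
B reduces 21.925 dB more.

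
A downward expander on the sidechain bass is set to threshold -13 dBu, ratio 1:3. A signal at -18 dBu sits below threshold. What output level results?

-28 dBu

The input is 5 dB below the -13 dBu threshold.
A 1:3 expander multiplies undershoot by 3: 5 × 3 = 15 dB below threshold.
Output = -13 − 15 = -28 dBu.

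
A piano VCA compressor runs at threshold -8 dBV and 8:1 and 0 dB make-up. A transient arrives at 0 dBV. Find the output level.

-7 dBV

Overshoot: 0 − (-8) = 8 dB.
At 8:1 the overshoot is divided by 8, leaving 1 dB above threshold.
So the level is -8 + 1 = -7 dBV.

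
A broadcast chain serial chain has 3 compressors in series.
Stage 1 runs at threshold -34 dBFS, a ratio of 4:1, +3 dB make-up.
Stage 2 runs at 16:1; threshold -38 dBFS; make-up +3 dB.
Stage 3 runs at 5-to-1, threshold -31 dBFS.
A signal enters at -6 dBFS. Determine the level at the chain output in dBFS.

-34.125 dBFS

Stage 1: overshoot 28 dB → 28/4 = 7 dB → -27 dBFS; +3 dB make-up → -24 dBFS.
Stage 2: overshoot 14 dB → 14/16 = 0.875 dB → -37.125 dBFS; +3 dB make-up → -34.125 dBFS.
Stage 3: -34.125 dBFS is at or below the -31 dBFS threshold — no compression; output -34.125 dBFS.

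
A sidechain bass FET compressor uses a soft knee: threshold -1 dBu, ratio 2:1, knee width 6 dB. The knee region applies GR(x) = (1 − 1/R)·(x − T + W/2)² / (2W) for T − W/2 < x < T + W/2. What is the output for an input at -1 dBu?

x − T + W/2 = -1 − (-1) + 3 = 3.
GR = (1 − 1/2) × 3² / 12 = 0.5 × 9 / 12 = 0.375 dB.
Output = -1 − 0.375 = -1.375 dBu.

-1.375 dBu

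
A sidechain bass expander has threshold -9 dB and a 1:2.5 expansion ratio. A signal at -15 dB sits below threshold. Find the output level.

-24 dB

Below threshold, a 1:2.5 expander applies gain = (2.5−1)×(T − x) of attenuation.
(2.5−1) × 6 = 9 dB, so output = -15 − 9 = -24 dB.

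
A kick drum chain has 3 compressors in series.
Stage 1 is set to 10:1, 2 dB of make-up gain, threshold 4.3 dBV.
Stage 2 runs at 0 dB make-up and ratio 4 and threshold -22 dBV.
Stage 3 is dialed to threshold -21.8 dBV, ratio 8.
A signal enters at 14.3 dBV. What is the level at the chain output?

Stage 1: 14.3 dBV is 10 dB over 4.3 dBV; at 10:1 that becomes 1 dB over, giving 5.3 dBV; +2 dB make-up → 7.3 dBV.
Stage 2: overshoot 29.3 dB → 29.3/4 = 7.325 dB → -14.675 dBV.
Stage 3: overshoot 7.125 dB → 7.125/8 = 0.890625 dB → -20.909375 dBV.

-20.909375 dBV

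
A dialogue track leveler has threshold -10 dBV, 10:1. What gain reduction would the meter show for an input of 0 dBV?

9 dB

The signal is 10 dB above threshold.
After 10:1 compression the overshoot becomes 10/10 = 1 dB.
Gain reduction = 10 − 1 = 9 dB.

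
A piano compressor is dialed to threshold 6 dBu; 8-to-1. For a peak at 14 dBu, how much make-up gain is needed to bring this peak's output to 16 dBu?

The peak compresses to 6 + 8/8 = 7 dBu.
To reach 16 dBu requires 16 − 7 = 9 dB of make-up.

9 dB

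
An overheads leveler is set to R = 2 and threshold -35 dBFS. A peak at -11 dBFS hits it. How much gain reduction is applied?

12 dB

Overshoot = -11 − (-35) = 24 dB.
A 2:1 ratio leaves 12 dB of that excess.
Gain reduction = 24 − 12 = 12 dB.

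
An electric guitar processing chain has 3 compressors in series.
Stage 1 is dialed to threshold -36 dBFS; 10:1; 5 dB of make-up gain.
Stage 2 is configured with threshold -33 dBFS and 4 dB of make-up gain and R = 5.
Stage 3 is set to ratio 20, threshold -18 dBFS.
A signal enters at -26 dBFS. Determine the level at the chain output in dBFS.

-28.4 dBFS

Stage 1: 10 dB above -36 dBFS, reduced 10:1 to 1 dB above → -35 dBFS; +5 dB make-up → -30 dBFS.
Stage 2: overshoot 3 dB → 3/5 = 0.6 dB → -32.4 dBFS; +4 dB make-up → -28.4 dBFS.
Stage 3: below threshold (-28.4 ≤ -18); passes unchanged; output -28.4 dBFS.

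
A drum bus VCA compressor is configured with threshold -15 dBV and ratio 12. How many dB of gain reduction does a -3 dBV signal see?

Overshoot = -3 − (-15) = 12 dB.
A 12:1 ratio leaves 1 dB of that excess.
Gain reduction = 12 − 1 = 11 dB.

11 dB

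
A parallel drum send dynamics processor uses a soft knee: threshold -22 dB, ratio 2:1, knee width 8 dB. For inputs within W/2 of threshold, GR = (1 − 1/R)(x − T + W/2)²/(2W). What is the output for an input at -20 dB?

-21.125 dB

x − T + W/2 = -20 − (-22) + 4 = 6.
GR = (1 − 1/2) × 6² / 16 = 0.5 × 36 / 16 = 1.125 dB.
Output = -20 − 1.125 = -21.125 dB.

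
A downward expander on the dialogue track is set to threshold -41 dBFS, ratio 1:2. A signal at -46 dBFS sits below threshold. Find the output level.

-51 dBFS

Below threshold, a 1:2 expander applies gain = (2−1)×(T − x) of attenuation.
(2−1) × 5 = 5 dB, so output = -46 − 5 = -51 dBFS.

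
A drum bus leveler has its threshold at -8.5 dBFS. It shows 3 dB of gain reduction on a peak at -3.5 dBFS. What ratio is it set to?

Input overshoot = -3.5 − (-8.5) = 5 dB.
Output overshoot = 5 − 3 = 2 dB.
Ratio = input overshoot / output overshoot = 5 / 2 = 2.5.

2.5:1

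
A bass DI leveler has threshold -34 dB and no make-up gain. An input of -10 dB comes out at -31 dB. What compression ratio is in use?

8:1

Input overshoot = -10 − (-34) = 24 dB; output overshoot = -31 − (-34) = 3 dB.
Ratio = 24 / 3 = 8.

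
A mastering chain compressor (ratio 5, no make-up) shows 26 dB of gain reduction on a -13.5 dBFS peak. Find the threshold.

-46 dBFS

Let T be the threshold. Output overshoot = (input overshoot)/R, so -39.5 − T = (-13.5 − T)/5.
5·(-39.5 − T) = -13.5 − T → 4·T = -197.5 − (-13.5) = -184.
T = -184/4 = -46 dBFS.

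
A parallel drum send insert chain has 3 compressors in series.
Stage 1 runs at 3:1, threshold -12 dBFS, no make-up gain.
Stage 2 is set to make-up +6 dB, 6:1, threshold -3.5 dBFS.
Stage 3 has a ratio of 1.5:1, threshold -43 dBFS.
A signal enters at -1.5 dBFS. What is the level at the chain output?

Stage 1: overshoot 10.5 dB → 10.5/3 = 3.5 dB → -8.5 dBFS.
Stage 2: -8.5 dBFS ≤ -3.5 dBFS, so stage 2 doesn't engage; make-up brings it to -2.5 dBFS.
Stage 3: 40.5 dB above -43 dBFS, reduced 1.5:1 to 27 dB above → -16 dBFS.

-16 dBFS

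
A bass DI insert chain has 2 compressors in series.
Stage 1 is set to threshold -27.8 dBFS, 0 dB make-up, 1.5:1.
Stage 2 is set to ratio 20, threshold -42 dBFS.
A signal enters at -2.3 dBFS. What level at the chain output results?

-40.44 dBFS

Stage 1: 25.5 dB above -27.8 dBFS, reduced 1.5:1 to 17 dB above → -10.8 dBFS.
Stage 2: overshoot 31.2 dB → 31.2/20 = 1.56 dB → -40.44 dBFS.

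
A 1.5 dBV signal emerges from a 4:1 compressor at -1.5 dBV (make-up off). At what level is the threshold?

Let T be the threshold. Output overshoot = (input overshoot)/R, so -1.5 − T = (1.5 − T)/4.
4·(-1.5 − T) = 1.5 − T → 3·T = -6 − 1.5 = -7.5.
T = -7.5/3 = -2.5 dBV.

-2.5 dBV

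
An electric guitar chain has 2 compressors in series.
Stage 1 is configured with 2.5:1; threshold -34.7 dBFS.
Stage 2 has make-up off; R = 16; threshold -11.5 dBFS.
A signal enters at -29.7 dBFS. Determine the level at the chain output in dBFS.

-32.7 dBFS

Stage 1: overshoot 5 dB → 5/2.5 = 2 dB → -32.7 dBFS.
Stage 2: below threshold (-32.7 ≤ -11.5); passes unchanged; output -32.7 dBFS.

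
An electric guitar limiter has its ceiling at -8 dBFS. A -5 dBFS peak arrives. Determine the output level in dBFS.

-8 dBFS

At ∞:1, everything above -8 dBFS is held at the ceiling.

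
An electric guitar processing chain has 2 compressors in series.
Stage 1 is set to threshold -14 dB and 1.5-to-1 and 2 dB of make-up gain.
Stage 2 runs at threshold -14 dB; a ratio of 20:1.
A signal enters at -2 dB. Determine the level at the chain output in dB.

-13.5 dB

Stage 1: -2 dB is 12 dB over -14 dB; at 1.5:1 that becomes 8 dB over, giving -6 dB; +2 dB make-up → -4 dB.
Stage 2: overshoot 10 dB → 10/20 = 0.5 dB → -13.5 dB.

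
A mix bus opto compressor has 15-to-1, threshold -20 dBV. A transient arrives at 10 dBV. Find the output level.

Overshoot: 10 − (-20) = 30 dB.
At 15:1 the overshoot is divided by 15, leaving 2 dB above threshold.
Output = -20 + 2 = -18 dBV.

-18 dBV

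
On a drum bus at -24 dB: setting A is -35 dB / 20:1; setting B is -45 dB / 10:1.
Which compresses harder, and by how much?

B, by 8.45 dB

A: 11 dB over, compressed to 0.55 dB over, so 10.45 dB of GR.
B: 21 dB over, compressed to 2.1 dB over, so 18.9 dB of GR.
B applies 8.45 dB more gain reduction.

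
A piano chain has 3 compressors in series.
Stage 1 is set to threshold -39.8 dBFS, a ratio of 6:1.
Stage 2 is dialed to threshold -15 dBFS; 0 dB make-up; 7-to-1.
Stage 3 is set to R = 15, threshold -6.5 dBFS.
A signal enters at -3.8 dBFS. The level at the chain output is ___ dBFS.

-33.8 dBFS

Stage 1: overshoot 36 dB → 36/6 = 6 dB → -33.8 dBFS.
Stage 2: -33.8 dBFS is at or below the -15 dBFS threshold — no compression; output -33.8 dBFS.
Stage 3: below threshold (-33.8 ≤ -6.5); passes unchanged; output -33.8 dBFS.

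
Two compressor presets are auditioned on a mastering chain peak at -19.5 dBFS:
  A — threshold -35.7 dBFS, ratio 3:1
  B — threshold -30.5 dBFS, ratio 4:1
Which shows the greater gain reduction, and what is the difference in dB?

A: GR = 16.2 − 16.2/3 = 10.8 dB.
B: GR = 11 − 11/4 = 8.25 dB.
A reduces 2.55 dB more.

A, by 2.55 dB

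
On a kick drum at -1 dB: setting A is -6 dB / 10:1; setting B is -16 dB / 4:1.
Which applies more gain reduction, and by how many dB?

A: 5 dB over, compressed to 0.5 dB over, so 4.5 dB of GR.
B: 15 dB over, compressed to 3.75 dB over, so 11.25 dB of GR.
B applies 6.75 dB more gain reduction.

B, by 6.75 dB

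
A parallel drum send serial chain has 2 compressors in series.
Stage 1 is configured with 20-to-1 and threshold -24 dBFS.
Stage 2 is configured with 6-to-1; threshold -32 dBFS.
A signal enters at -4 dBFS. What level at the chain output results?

Stage 1: -4 dBFS is 20 dB over -24 dBFS; at 20:1 that becomes 1 dB over, giving -23 dBFS.
Stage 2: overshoot 9 dB → 9/6 = 1.5 dB → -30.5 dBFS.

-30.5 dBFS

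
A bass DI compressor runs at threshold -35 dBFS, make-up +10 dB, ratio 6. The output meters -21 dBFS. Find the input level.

Before make-up, the level was -21 − 10 = -31 dBFS.
The compressed level sits -31 − (-35) = 4 dB over threshold.
Before 6:1 compression the overshoot was 4 × 6 = 24 dB, so input = -35 + 24 = -11 dBFS.

-11 dBFS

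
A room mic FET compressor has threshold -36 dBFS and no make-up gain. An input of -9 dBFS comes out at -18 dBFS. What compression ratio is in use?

1.5:1

Input overshoot = -9 − (-36) = 27 dB; output overshoot = -18 − (-36) = 18 dB.
Ratio = 27 / 18 = 1.5.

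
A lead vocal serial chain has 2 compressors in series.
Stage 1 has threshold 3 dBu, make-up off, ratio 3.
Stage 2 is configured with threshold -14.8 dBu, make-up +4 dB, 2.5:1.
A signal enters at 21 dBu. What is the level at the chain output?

Stage 1: 21 dBu is 18 dB over 3 dBu; at 3:1 that becomes 6 dB over, giving 9 dBu.
Stage 2: overshoot 23.8 dB → 23.8/2.5 = 9.52 dB → -5.28 dBu; +4 dB make-up → -1.28 dBu.

-1.28 dBu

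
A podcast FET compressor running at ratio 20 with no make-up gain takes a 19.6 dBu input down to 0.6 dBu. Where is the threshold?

-0.4 dBu

Input is 20 dB above T (since output overshoot × R = input overshoot: (0.6 − T)·20 = 19.6 − T gives T = -0.4 dBu).
Check: -0.4 + (19.6 − (-0.4))/20 = -0.4 + 1 = 0.6 dBu. ✓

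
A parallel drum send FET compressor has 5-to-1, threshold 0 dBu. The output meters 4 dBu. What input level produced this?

Post-compression overshoot = 4 − 0 = 4 dB.
Undo the ratio: input overshoot = 4 × 5 = 20 dB, giving input = 20 dBu.

20 dBu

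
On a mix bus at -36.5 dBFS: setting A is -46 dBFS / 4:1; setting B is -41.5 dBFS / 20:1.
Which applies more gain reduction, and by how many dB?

A, by 2.375 dB

A: 9.5 dB over, compressed to 2.375 dB over, so 7.125 dB of GR.
B: 5 dB over, compressed to 0.25 dB over, so 4.75 dB of GR.
A reduces 2.375 dB more.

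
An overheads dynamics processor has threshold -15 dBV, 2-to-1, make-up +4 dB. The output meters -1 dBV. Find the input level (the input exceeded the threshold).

5 dBV

Before make-up, the level was -1 − 4 = -5 dBV.
That's 10 dB above the -15 dBV threshold.
Undo the ratio: input overshoot = 10 × 2 = 20 dB, giving input = 5 dBV.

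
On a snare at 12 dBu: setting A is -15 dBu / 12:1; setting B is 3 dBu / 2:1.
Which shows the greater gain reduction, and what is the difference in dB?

A, by 20.25 dB

A: 27 dB over, compressed to 2.25 dB over, so 24.75 dB of GR.
B: 9 dB over, compressed to 4.5 dB over, so 4.5 dB of GR.
A reduces 20.25 dB more.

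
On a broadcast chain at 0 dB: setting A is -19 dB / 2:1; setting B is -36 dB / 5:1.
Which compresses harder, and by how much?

A: GR = 19 − 19/2 = 9.5 dB.
B: GR = 36 − 36/5 = 28.8 dB.
B applies 19.3 dB more gain reduction.

B, by 19.3 dB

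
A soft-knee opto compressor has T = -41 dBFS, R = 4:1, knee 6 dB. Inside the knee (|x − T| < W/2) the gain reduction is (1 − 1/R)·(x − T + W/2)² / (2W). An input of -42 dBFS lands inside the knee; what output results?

x − T + W/2 = -42 − (-41) + 3 = 2.
GR = (1 − 1/4) × 2² / 12 = 0.75 × 4 / 12 = 0.25 dB.
Output = -42 − 0.25 = -42.25 dBFS.

-42.25 dBFS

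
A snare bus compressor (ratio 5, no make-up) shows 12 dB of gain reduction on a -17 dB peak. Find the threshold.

Let T be the threshold. Output overshoot = (input overshoot)/R, so -29 − T = (-17 − T)/5.
5·(-29 − T) = -17 − T → 4·T = -145 − (-17) = -128.
T = -128/4 = -32 dB.

-32 dB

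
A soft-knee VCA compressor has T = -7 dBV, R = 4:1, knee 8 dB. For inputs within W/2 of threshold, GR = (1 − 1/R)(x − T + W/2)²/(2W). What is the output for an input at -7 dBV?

-7.75 dBV

x − T + W/2 = -7 − (-7) + 4 = 4.
GR = (1 − 1/4) × 4² / 16 = 0.75 × 16 / 16 = 0.75 dB.
Output = -7 − 0.75 = -7.75 dBV.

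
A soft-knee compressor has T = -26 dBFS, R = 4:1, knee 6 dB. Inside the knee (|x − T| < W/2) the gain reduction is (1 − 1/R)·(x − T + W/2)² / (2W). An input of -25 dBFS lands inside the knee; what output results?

-26 dBFS

x − T + W/2 = -25 − (-26) + 3 = 4.
GR = (1 − 1/4) × 4² / 12 = 0.75 × 16 / 12 = 1 dB.
Output = -25 − 1 = -26 dBFS.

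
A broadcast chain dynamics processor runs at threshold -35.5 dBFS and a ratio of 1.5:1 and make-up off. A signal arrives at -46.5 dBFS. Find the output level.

-46.5 dBFS is 11 dB below the -35.5 dBFS threshold, so no gain reduction is applied.
Output = input = -46.5 dBFS.

-46.5 dBFS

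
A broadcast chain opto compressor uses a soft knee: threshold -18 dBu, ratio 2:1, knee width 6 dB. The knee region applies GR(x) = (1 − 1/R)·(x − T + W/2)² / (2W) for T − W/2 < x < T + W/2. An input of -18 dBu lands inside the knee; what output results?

-18.375 dBu

x − T + W/2 = -18 − (-18) + 3 = 3.
GR = (1 − 1/2) × 3² / 12 = 0.5 × 9 / 12 = 0.375 dB.
Output = -18 − 0.375 = -18.375 dBu.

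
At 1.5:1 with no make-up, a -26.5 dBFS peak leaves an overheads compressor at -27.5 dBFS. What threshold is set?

-29.5 dBFS

Let T be the threshold. Output overshoot = (input overshoot)/R, so -27.5 − T = (-26.5 − T)/1.5.
1.5·(-27.5 − T) = -26.5 − T → 0.5·T = -41.25 − (-26.5) = -14.75.
T = -14.75/0.5 = -29.5 dBFS.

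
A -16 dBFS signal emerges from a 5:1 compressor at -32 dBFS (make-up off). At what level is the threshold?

-36 dBFS

Let T be the threshold. Output overshoot = (input overshoot)/R, so -32 − T = (-16 − T)/5.
5·(-32 − T) = -16 − T → 4·T = -160 − (-16) = -144.
T = -144/4 = -36 dBFS.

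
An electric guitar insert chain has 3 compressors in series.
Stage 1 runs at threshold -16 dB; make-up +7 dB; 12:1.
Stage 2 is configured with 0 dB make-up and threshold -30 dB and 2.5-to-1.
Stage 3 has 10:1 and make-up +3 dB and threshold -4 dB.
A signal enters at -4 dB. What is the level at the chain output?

Stage 1: overshoot 12 dB → 12/12 = 1 dB → -15 dB; +7 dB make-up → -8 dB.
Stage 2: overshoot 22 dB → 22/2.5 = 8.8 dB → -21.2 dB.
Stage 3: -21.2 dB ≤ -4 dB, so stage 3 doesn't engage; make-up brings it to -18.2 dB.

-18.2 dB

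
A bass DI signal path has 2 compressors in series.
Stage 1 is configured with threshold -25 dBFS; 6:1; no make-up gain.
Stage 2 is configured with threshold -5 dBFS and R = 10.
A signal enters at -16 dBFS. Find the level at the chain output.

-23.5 dBFS

Stage 1: overshoot 9 dB → 9/6 = 1.5 dB → -23.5 dBFS.
Stage 2: -23.5 dBFS ≤ -5 dBFS, so stage 2 doesn't engage; output -23.5 dBFS.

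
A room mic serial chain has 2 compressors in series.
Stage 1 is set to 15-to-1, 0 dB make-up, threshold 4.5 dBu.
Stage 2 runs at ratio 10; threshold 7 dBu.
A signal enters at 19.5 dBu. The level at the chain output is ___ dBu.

5.5 dBu

Stage 1: overshoot 15 dB → 15/15 = 1 dB → 5.5 dBu.
Stage 2: 5.5 dBu is at or below the 7 dBu threshold — no compression; output 5.5 dBu.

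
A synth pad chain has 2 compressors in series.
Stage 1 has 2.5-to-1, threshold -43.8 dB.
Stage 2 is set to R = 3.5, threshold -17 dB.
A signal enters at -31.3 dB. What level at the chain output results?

Stage 1: -31.3 dB is 12.5 dB over -43.8 dB; at 2.5:1 that becomes 5 dB over, giving -38.8 dB.
Stage 2: -38.8 dB ≤ -17 dB, so stage 2 doesn't engage; output -38.8 dB.

-38.8 dB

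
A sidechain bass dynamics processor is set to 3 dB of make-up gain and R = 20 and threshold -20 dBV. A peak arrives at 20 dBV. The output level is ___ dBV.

The input is 40 dB above the -20 dBV threshold.
The 40 dB excess becomes 2 dB after 20:1 reduction.
So the level is -20 + 2 = -18 dBV; make-up adds 3 dB, giving -15 dBV.

-15 dBV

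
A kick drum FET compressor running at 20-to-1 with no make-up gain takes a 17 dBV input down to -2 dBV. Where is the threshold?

Gain reduction = 17 − (-2) = 19 dB; output overshoot = GR / (R − 1) = 19 / 19 = 1 dB.
Threshold = output − output overshoot = -2 − 1 = -3 dBV.

-3 dBV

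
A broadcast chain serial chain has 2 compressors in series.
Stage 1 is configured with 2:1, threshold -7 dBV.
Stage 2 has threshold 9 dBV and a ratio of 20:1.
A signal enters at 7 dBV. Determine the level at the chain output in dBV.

Stage 1: 14 dB above -7 dBV, reduced 2:1 to 7 dB above → 0 dBV.
Stage 2: 0 dBV ≤ 9 dBV, so stage 2 doesn't engage; output 0 dBV.

0 dBV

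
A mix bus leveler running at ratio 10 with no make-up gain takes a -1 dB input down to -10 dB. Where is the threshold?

Input is 10 dB above T (since output overshoot × R = input overshoot: (-10 − T)·10 = -1 − T gives T = -11 dB).
Check: -11 + (-1 − (-11))/10 = -11 + 1 = -10 dB. ✓

-11 dB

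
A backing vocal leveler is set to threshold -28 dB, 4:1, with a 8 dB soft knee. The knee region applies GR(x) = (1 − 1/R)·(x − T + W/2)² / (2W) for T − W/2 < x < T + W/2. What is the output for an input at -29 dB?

-29.421875 dB

x − T + W/2 = -29 − (-28) + 4 = 3.
GR = (1 − 1/4) × 3² / 16 = 0.75 × 9 / 16 = 0.421875 dB.
Output = -29 − 0.421875 = -29.421875 dB.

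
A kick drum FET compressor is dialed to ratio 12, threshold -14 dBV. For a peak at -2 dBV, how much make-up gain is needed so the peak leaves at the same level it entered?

11 dB

Without make-up, output = threshold + overshoot/12 = -14 + 1 = -13 dBV.
Gap to target: 11 dB.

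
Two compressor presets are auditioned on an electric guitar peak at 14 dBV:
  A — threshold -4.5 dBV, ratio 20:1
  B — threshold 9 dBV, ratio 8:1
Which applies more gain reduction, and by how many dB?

A: 18.5 dB over, compressed to 0.925 dB over, so 17.575 dB of GR.
B: 5 dB over, compressed to 0.625 dB over, so 4.375 dB of GR.
Difference: 13.2 dB in favour of A.

A, by 13.2 dB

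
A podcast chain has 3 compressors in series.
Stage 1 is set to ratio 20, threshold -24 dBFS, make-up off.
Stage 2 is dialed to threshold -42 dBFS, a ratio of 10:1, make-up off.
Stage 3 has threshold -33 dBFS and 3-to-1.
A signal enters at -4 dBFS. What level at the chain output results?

Stage 1: overshoot 20 dB → 20/20 = 1 dB → -23 dBFS.
Stage 2: -23 dBFS is 19 dB over -42 dBFS; at 10:1 that becomes 1.9 dB over, giving -40.1 dBFS.
Stage 3: -40.1 dBFS ≤ -33 dBFS, so stage 3 doesn't engage; output -40.1 dBFS.

-40.1 dBFS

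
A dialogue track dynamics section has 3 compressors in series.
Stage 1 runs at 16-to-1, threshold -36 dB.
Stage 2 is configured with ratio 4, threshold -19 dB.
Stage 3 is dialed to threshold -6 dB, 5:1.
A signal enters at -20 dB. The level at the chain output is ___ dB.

Stage 1: overshoot 16 dB → 16/16 = 1 dB → -35 dB.
Stage 2: below threshold (-35 ≤ -19); passes unchanged; output -35 dB.
Stage 3: -35 dB is at or below the -6 dB threshold — no compression; output -35 dB.

-35 dB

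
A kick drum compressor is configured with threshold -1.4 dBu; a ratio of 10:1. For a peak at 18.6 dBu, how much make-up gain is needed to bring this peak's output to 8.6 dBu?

Without make-up, output = threshold + overshoot/10 = -1.4 + 2 = 0.6 dBu.
Gap to target: 8 dB.

8 dB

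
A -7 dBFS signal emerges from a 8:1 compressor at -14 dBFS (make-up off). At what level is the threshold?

-15 dBFS

Input is 8 dB above T (since output overshoot × R = input overshoot: (-14 − T)·8 = -7 − T gives T = -15 dBFS).
Check: -15 + (-7 − (-15))/8 = -15 + 1 = -14 dBFS. ✓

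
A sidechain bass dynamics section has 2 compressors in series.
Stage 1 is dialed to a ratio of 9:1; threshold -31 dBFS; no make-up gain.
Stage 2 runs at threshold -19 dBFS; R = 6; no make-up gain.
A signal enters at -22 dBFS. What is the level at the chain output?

Stage 1: -22 dBFS is 9 dB over -31 dBFS; at 9:1 that becomes 1 dB over, giving -30 dBFS.
Stage 2: -30 dBFS ≤ -19 dBFS, so stage 2 doesn't engage; output -30 dBFS.

-30 dBFS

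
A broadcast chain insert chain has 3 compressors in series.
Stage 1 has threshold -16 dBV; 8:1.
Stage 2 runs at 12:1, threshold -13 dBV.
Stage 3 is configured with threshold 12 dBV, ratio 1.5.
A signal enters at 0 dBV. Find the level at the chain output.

Stage 1: 16 dB above -16 dBV, reduced 8:1 to 2 dB above → -14 dBV.
Stage 2: -14 dBV ≤ -13 dBV, so stage 2 doesn't engage; output -14 dBV.
Stage 3: below threshold (-14 ≤ 12); passes unchanged; output -14 dBV.

-14 dBV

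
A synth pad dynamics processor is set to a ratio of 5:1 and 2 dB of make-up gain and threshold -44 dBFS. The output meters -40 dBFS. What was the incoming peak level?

-34 dBFS

Stripping the +2 dB make-up gives -42 dBFS at the gain stage.
Post-compression overshoot = -42 − (-44) = 2 dB.
Before 5:1 compression the overshoot was 2 × 5 = 10 dB, so input = -44 + 10 = -34 dBFS.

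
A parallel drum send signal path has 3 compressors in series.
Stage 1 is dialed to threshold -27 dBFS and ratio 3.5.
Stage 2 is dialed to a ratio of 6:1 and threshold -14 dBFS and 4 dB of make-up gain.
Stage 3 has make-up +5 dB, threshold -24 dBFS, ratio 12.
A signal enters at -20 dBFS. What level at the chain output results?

Stage 1: overshoot 7 dB → 7/3.5 = 2 dB → -25 dBFS.
Stage 2: below threshold (-25 ≤ -14); passes unchanged; make-up brings it to -21 dBFS.
Stage 3: -21 dBFS is 3 dB over -24 dBFS; at 12:1 that becomes 0.25 dB over, giving -23.75 dBFS; +5 dB make-up → -18.75 dBFS.

-18.75 dBFS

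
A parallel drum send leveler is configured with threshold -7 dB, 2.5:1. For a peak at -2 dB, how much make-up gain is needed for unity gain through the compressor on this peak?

3 dB

Without make-up, output = threshold + overshoot/2.5 = -7 + 2 = -5 dB.
Gap to target: 3 dB.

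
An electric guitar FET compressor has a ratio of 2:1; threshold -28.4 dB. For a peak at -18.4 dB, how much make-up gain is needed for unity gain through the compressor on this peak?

The peak compresses to -28.4 + 10/2 = -23.4 dB.
To reach -18.4 dB requires -18.4 − (-23.4) = 5 dB of make-up.

5 dB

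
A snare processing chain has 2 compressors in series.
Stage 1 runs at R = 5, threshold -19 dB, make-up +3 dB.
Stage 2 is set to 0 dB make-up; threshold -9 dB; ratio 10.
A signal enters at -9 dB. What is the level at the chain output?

-14 dB

Stage 1: overshoot 10 dB → 10/5 = 2 dB → -17 dB; +3 dB make-up → -14 dB.
Stage 2: -14 dB ≤ -9 dB, so stage 2 doesn't engage; output -14 dB.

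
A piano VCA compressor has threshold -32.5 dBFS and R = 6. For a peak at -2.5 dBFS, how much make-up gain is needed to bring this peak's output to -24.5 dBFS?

3 dB

The peak compresses to -32.5 + 30/6 = -27.5 dBFS.
To reach -24.5 dBFS requires -24.5 − (-27.5) = 3 dB of make-up.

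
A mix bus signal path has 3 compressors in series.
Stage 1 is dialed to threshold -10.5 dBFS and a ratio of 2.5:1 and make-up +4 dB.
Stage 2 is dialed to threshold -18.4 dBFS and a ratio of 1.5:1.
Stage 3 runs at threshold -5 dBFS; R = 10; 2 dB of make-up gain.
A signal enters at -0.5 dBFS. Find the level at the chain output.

Stage 1: 10 dB above -10.5 dBFS, reduced 2.5:1 to 4 dB above → -6.5 dBFS; +4 dB make-up → -2.5 dBFS.
Stage 2: overshoot 15.9 dB → 15.9/1.5 = 10.6 dB → -7.8 dBFS.
Stage 3: -7.8 dBFS ≤ -5 dBFS, so stage 3 doesn't engage; make-up brings it to -5.8 dBFS.

-5.8 dBFS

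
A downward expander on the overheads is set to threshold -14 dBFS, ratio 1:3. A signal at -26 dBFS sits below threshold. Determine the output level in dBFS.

-50 dBFS

Below threshold, a 1:3 expander applies gain = (3−1)×(T − x) of attenuation.
(3−1) × 12 = 24 dB, so output = -26 − 24 = -50 dBFS.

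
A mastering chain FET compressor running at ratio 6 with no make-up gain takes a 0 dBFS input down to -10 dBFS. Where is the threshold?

Input is 12 dB above T (since output overshoot × R = input overshoot: (-10 − T)·6 = 0 − T gives T = -12 dBFS).
Check: -12 + (0 − (-12))/6 = -12 + 2 = -10 dBFS. ✓

-12 dBFS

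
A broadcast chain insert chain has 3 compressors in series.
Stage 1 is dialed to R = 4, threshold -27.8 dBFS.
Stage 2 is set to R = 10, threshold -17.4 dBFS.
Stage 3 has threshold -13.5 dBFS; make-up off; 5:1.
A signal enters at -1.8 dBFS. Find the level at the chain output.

-21.3 dBFS

Stage 1: -1.8 dBFS is 26 dB over -27.8 dBFS; at 4:1 that becomes 6.5 dB over, giving -21.3 dBFS.
Stage 2: -21.3 dBFS is at or below the -17.4 dBFS threshold — no compression; output -21.3 dBFS.
Stage 3: -21.3 dBFS ≤ -13.5 dBFS, so stage 3 doesn't engage; output -21.3 dBFS.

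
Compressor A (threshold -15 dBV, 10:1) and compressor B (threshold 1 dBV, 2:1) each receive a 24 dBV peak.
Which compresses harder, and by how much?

A: GR = 39 − 39/10 = 35.1 dB.
B: GR = 23 − 23/2 = 11.5 dB.
A applies 23.6 dB more gain reduction.

A, by 23.6 dB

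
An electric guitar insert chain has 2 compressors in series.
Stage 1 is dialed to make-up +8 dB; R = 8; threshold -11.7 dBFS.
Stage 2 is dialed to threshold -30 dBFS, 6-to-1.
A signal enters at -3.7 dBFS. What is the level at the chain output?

Stage 1: 8 dB above -11.7 dBFS, reduced 8:1 to 1 dB above → -10.7 dBFS; +8 dB make-up → -2.7 dBFS.
Stage 2: overshoot 27.3 dB → 27.3/6 = 4.55 dB → -25.45 dBFS.

-25.45 dBFS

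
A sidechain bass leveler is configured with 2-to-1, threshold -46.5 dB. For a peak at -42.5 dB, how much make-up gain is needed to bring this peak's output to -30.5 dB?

Without make-up, output = threshold + overshoot/2 = -46.5 + 2 = -44.5 dB.
Gap to target: 14 dB.

14 dB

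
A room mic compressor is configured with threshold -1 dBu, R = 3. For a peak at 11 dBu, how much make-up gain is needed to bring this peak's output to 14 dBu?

11 dB

Without make-up, output = threshold + overshoot/3 = -1 + 4 = 3 dBu.
Gap to target: 11 dB.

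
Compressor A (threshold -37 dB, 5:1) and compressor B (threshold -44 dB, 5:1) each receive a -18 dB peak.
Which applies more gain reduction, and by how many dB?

B, by 5.6 dB

A: overshoot 19 dB → output overshoot 3.8 dB → GR 15.2 dB.
B: overshoot 26 dB → output overshoot 5.2 dB → GR 20.8 dB.
B applies 5.6 dB more gain reduction.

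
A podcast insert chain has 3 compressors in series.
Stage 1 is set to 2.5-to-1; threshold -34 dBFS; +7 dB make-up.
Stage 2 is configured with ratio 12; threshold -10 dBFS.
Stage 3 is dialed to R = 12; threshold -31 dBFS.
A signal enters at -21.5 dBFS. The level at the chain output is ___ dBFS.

Stage 1: overshoot 12.5 dB → 12.5/2.5 = 5 dB → -29 dBFS; +7 dB make-up → -22 dBFS.
Stage 2: -22 dBFS ≤ -10 dBFS, so stage 2 doesn't engage; output -22 dBFS.
Stage 3: -22 dBFS is 9 dB over -31 dBFS; at 12:1 that becomes 0.75 dB over, giving -30.25 dBFS.

-30.25 dBFS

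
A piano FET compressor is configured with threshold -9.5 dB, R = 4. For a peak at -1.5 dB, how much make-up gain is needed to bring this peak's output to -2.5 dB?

5 dB

The peak compresses to -9.5 + 8/4 = -7.5 dB.
To reach -2.5 dB requires -2.5 − (-7.5) = 5 dB of make-up.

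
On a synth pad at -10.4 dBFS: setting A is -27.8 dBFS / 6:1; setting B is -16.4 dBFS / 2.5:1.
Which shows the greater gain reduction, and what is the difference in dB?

A, by 10.9 dB

A: GR = 17.4 − 17.4/6 = 14.5 dB.
B: GR = 6 − 6/2.5 = 3.6 dB.
A applies 10.9 dB more gain reduction.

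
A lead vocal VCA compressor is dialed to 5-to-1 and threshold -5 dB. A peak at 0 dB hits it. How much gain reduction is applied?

4 dB

0 dB exceeds the threshold by 5 dB.
At 5:1, output sits 5/5 = 1 dB above threshold.
Gain reduction = 5 − 1 = 4 dB.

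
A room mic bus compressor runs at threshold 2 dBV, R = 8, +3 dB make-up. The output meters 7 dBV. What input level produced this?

18 dBV

Stripping the +3 dB make-up gives 4 dBV at the gain stage.
Post-compression overshoot = 4 − 2 = 2 dB.
Before 8:1 compression the overshoot was 2 × 8 = 16 dB, so input = 2 + 16 = 18 dBV.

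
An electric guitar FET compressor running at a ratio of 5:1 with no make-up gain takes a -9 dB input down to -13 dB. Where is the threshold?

Input is 5 dB above T (since output overshoot × R = input overshoot: (-13 − T)·5 = -9 − T gives T = -14 dB).
Check: -14 + (-9 − (-14))/5 = -14 + 1 = -13 dB. ✓

-14 dB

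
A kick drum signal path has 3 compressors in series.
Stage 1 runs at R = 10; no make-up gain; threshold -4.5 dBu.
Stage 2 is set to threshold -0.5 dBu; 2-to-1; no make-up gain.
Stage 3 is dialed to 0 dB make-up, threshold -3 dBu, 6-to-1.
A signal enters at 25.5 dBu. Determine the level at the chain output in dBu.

-2.75 dBu

Stage 1: 30 dB above -4.5 dBu, reduced 10:1 to 3 dB above → -1.5 dBu.
Stage 2: -1.5 dBu ≤ -0.5 dBu, so stage 2 doesn't engage; output -1.5 dBu.
Stage 3: -1.5 dBu is 1.5 dB over -3 dBu; at 6:1 that becomes 0.25 dB over, giving -2.75 dBu.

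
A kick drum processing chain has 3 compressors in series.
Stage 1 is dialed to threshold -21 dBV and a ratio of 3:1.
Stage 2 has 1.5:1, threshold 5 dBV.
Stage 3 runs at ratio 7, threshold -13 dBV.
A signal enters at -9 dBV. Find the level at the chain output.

-17 dBV

Stage 1: overshoot 12 dB → 12/3 = 4 dB → -17 dBV.
Stage 2: -17 dBV ≤ 5 dBV, so stage 2 doesn't engage; output -17 dBV.
Stage 3: below threshold (-17 ≤ -13); passes unchanged; output -17 dBV.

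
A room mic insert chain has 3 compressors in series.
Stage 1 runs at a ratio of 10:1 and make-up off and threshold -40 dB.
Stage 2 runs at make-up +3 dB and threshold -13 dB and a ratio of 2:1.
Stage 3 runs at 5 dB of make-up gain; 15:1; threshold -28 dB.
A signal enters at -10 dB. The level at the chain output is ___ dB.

-29 dB

Stage 1: -10 dB is 30 dB over -40 dB; at 10:1 that becomes 3 dB over, giving -37 dB.
Stage 2: -37 dB ≤ -13 dB, so stage 2 doesn't engage; make-up brings it to -34 dB.
Stage 3: -34 dB ≤ -28 dB, so stage 3 doesn't engage; make-up brings it to -29 dB.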